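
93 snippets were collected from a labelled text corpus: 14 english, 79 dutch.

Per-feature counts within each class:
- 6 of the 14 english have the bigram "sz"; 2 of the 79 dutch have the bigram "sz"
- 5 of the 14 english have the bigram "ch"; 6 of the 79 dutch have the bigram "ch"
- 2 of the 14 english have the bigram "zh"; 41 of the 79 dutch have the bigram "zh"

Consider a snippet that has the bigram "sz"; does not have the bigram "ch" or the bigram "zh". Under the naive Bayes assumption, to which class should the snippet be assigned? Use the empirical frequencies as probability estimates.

english: (14/93) × (6/14) × (9/14) × (12/14) ≈ 0.0355497
dutch: (79/93) × (2/79) × (73/79) × (38/79) ≈ 0.00955871
Highest score → english.

english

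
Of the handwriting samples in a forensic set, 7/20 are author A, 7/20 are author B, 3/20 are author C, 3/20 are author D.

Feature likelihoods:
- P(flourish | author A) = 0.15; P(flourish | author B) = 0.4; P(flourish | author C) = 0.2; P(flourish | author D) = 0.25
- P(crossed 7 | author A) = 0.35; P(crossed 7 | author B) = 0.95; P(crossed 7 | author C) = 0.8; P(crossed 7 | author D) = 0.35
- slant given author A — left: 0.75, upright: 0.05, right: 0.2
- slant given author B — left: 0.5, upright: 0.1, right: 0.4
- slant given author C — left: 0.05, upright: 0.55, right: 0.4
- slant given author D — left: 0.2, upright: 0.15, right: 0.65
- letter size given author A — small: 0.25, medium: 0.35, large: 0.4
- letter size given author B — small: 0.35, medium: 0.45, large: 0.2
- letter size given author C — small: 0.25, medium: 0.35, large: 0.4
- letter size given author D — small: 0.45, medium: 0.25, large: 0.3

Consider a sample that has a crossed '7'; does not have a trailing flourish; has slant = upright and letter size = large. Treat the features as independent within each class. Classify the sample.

author A: 0.35 × (1−0.15) × 0.35 × 0.05 × 0.4 = 0.0020825
author B: 0.35 × (1−0.4) × 0.95 × 0.1 × 0.2 = 0.00399
author C: 0.15 × (1−0.2) × 0.8 × 0.55 × 0.4 = 0.02112
author D: 0.15 × (1−0.25) × 0.35 × 0.15 × 0.3 = 0.001771875
Highest score → author C.

author C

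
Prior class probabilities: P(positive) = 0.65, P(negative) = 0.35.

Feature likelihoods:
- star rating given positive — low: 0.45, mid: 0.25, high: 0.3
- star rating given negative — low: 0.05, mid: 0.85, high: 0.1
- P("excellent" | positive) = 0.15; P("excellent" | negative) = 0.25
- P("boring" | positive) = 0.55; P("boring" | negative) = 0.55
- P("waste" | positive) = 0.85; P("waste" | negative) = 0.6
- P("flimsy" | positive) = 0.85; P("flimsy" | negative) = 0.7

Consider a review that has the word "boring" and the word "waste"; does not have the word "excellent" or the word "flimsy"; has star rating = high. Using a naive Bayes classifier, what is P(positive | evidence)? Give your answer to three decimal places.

0.817

positive: 0.65 × 0.3 × (1−0.15) × 0.55 × 0.85 × (1−0.85) = 0.01162321875
negative: 0.35 × 0.1 × (1−0.25) × 0.55 × 0.6 × (1−0.7) = 0.00259875
P(positive | x) = 0.01162321875 / 0.01422196875 ≈ 0.817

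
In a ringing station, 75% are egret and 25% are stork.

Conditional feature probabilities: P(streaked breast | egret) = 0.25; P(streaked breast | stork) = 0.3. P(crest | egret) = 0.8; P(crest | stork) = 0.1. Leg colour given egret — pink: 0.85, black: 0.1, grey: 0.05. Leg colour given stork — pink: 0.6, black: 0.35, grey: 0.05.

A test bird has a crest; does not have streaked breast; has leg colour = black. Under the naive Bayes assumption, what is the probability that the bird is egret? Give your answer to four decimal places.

0.8802

egret: 0.75 × (1−0.25) × 0.8 × 0.1 = 0.045
stork: 0.25 × (1−0.3) × 0.1 × 0.35 = 0.006125
P(egret | x) = 0.045 / 0.051125 ≈ 0.8802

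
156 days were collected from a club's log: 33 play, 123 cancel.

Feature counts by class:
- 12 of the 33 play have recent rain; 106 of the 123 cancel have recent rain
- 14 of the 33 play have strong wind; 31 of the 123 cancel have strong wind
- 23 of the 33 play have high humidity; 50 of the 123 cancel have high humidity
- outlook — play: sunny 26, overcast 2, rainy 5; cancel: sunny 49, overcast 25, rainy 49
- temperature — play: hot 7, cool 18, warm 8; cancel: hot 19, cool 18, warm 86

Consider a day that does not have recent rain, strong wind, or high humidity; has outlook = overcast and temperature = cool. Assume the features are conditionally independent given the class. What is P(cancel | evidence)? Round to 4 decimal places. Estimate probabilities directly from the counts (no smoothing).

play: (33/156) × (21/33) × (19/33) × (10/33) × (2/33) × (18/33) ≈ 0.000776417
cancel: (123/156) × (17/123) × (92/123) × (73/123) × (25/123) × (18/123) ≈ 0.00143889
P(cancel | x) = 0.00143889 / 0.002215307 ≈ 0.6495

0.6495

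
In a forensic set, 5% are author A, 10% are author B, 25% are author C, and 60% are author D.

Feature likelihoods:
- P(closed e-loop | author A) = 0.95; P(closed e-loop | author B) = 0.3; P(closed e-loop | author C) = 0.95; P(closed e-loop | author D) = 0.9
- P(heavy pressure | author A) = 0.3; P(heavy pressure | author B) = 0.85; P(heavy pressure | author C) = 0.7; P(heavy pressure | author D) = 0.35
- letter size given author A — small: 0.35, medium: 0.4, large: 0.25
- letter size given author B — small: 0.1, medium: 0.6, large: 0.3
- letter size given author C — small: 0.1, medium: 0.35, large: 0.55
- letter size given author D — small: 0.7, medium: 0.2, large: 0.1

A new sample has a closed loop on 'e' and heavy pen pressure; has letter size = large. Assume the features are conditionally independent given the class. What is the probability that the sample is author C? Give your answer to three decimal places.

author A: 0.05 × 0.95 × 0.3 × 0.25 = 0.0035625
author B: 0.1 × 0.3 × 0.85 × 0.3 = 0.00765
author C: 0.25 × 0.95 × 0.7 × 0.55 = 0.0914375
author D: 0.6 × 0.9 × 0.35 × 0.1 = 0.0189
P(author C | x) = 0.0914375 / 0.12155 ≈ 0.752

0.752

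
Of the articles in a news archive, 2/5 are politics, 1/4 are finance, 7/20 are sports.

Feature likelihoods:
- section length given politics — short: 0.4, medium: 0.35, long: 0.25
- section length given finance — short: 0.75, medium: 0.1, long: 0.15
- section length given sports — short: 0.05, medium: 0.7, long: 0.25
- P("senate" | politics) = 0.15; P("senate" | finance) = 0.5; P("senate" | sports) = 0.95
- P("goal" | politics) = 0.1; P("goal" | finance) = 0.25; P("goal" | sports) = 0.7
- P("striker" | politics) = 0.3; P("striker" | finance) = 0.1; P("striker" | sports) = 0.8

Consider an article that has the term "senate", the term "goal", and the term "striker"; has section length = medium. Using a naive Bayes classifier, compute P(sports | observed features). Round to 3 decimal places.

0.993

politics: 0.4 × 0.35 × 0.15 × 0.1 × 0.3 = 0.00063
finance: 0.25 × 0.1 × 0.5 × 0.25 × 0.1 = 0.0003125
sports: 0.35 × 0.7 × 0.95 × 0.7 × 0.8 = 0.13034
P(sports | x) = 0.13034 / 0.1312825 ≈ 0.993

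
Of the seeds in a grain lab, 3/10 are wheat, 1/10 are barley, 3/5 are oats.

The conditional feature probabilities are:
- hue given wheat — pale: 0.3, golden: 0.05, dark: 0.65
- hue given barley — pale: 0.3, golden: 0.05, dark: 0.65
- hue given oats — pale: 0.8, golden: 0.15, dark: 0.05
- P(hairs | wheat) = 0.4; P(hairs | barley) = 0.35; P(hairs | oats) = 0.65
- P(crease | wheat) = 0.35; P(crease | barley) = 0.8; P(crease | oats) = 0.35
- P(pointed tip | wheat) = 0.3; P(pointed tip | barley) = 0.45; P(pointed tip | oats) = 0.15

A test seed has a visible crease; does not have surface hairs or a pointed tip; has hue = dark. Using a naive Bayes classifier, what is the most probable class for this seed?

wheat

wheat: 0.3 × 0.65 × (1−0.4) × 0.35 × (1−0.3) = 0.028665
barley: 0.1 × 0.65 × (1−0.35) × 0.8 × (1−0.45) = 0.01859
oats: 0.6 × 0.05 × (1−0.65) × 0.35 × (1−0.15) = 0.00312375
Highest score → wheat.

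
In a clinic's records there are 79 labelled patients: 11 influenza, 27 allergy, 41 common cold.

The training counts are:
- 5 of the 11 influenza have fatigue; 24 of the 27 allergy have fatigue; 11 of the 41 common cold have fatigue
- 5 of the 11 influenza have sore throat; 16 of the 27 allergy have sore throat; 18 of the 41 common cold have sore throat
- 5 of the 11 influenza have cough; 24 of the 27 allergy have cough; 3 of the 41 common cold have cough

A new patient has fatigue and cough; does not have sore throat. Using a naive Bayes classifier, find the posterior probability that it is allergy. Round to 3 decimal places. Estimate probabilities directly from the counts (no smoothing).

0.837

influenza: (11/79) × (5/11) × (6/11) × (5/11) ≈ 0.015692
allergy: (27/79) × (24/27) × (11/27) × (24/27) ≈ 0.110017
common cold: (41/79) × (11/41) × (23/41) × (3/41) ≈ 0.0057154
P(allergy | x) = 0.110017 / 0.1314244 ≈ 0.837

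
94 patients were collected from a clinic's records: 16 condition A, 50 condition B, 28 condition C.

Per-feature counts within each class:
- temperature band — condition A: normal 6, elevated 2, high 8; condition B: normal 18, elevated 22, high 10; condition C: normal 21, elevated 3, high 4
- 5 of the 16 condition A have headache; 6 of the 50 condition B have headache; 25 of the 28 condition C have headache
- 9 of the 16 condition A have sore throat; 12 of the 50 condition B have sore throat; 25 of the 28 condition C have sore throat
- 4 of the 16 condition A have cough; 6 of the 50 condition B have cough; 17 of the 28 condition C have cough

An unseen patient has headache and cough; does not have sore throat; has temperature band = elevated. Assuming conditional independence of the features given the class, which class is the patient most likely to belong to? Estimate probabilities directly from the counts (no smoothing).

condition A: (16/94) × (2/16) × (5/16) × (7/16) × (4/16) ≈ 0.000727227
condition B: (50/94) × (22/50) × (6/50) × (38/50) × (6/50) ≈ 0.00256136
condition C: (28/94) × (3/28) × (25/28) × (3/28) × (17/28) ≈ 0.00185366
Highest score → condition B.

condition B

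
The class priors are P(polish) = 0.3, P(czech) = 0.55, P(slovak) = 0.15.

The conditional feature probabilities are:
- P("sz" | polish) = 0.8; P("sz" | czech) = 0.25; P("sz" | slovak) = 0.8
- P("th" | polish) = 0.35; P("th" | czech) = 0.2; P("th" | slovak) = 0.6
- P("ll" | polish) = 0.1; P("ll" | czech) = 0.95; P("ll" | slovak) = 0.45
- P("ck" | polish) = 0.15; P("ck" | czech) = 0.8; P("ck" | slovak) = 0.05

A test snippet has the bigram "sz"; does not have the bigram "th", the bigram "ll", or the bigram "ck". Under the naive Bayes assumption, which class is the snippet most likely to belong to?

polish: 0.3 × 0.8 × (1−0.35) × (1−0.1) × (1−0.15) = 0.11934
czech: 0.55 × 0.25 × (1−0.2) × (1−0.95) × (1−0.8) = 0.0011
slovak: 0.15 × 0.8 × (1−0.6) × (1−0.45) × (1−0.05) = 0.02508
Highest score → polish.

polish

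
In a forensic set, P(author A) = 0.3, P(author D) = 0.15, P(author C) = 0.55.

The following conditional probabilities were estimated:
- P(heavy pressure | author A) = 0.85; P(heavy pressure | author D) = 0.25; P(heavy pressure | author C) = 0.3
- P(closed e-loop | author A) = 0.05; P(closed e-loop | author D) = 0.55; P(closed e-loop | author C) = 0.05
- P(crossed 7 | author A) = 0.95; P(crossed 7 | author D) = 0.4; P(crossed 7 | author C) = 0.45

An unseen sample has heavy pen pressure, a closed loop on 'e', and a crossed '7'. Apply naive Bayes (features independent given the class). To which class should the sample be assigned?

author A: 0.3 × 0.85 × 0.05 × 0.95 = 0.0121125
author D: 0.15 × 0.25 × 0.55 × 0.4 = 0.00825
author C: 0.55 × 0.3 × 0.05 × 0.45 = 0.0037125
Highest score → author A.

author A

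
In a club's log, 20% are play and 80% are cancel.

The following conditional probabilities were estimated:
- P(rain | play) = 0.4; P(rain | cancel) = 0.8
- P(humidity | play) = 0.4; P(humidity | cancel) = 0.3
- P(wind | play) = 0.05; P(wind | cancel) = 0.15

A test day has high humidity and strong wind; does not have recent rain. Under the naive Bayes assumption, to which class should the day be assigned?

play: 0.2 × (1−0.4) × 0.4 × 0.05 = 0.0024
cancel: 0.8 × (1−0.8) × 0.3 × 0.15 = 0.0072
Highest score → cancel.

cancel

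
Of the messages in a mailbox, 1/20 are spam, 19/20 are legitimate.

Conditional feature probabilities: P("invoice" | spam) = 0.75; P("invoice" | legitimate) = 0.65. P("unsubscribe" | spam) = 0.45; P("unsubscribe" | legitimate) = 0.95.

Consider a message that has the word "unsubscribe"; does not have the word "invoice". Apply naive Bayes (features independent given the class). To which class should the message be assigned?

legitimate

spam: 0.05 × (1−0.75) × 0.45 = 0.005625
legitimate: 0.95 × (1−0.65) × 0.95 = 0.315875
Highest score → legitimate.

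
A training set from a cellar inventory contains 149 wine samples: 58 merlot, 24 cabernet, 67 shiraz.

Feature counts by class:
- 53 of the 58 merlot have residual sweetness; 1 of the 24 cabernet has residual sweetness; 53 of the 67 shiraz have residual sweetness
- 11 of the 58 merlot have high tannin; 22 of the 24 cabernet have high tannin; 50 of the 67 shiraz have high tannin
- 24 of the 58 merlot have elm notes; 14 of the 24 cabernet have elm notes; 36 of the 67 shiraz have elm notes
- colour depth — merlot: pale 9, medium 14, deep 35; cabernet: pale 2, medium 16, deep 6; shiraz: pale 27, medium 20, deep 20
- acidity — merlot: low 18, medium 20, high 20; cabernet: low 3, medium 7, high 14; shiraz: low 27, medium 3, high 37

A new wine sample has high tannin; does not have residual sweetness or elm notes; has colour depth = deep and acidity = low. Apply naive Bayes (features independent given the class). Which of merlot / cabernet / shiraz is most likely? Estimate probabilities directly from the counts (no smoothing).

merlot: (58/149) × (5/58) × (11/58) × (34/58) × (35/58) × (18/58) ≈ 0.000698689
cabernet: (24/149) × (23/24) × (22/24) × (10/24) × (6/24) × (3/24) ≈ 0.00184243
shiraz: (67/149) × (14/67) × (50/67) × (31/67) × (20/67) × (27/67) ≈ 0.00390273
Highest score → shiraz.

shiraz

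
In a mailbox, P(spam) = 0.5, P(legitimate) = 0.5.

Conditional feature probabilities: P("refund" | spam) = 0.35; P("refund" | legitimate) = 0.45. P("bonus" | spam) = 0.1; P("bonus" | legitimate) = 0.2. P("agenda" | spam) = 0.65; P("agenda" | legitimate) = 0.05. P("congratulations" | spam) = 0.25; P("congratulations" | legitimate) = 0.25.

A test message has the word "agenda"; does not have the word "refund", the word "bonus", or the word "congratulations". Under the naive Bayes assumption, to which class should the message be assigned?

spam: 0.5 × (1−0.35) × (1−0.1) × 0.65 × (1−0.25) = 0.14259375
legitimate: 0.5 × (1−0.45) × (1−0.2) × 0.05 × (1−0.25) = 0.00825
Highest score → spam.

spam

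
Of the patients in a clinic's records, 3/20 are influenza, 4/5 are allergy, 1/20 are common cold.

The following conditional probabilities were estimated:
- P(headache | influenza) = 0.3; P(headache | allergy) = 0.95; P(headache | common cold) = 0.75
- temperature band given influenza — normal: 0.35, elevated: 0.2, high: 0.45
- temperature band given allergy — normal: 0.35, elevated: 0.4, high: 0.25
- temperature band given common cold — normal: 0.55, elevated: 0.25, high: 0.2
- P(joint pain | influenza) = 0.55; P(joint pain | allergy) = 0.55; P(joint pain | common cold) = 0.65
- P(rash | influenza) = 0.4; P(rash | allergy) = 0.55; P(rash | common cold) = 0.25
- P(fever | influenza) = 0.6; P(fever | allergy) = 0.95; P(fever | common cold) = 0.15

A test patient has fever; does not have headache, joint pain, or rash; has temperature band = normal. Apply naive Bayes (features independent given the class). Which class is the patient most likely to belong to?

influenza

influenza: 0.15 × (1−0.3) × 0.35 × (1−0.55) × (1−0.4) × 0.6 = 0.0059535
allergy: 0.8 × (1−0.95) × 0.35 × (1−0.55) × (1−0.55) × 0.95 = 0.00269325
common cold: 0.05 × (1−0.75) × 0.55 × (1−0.65) × (1−0.25) × 0.15 = 0.000270703125
Highest score → influenza.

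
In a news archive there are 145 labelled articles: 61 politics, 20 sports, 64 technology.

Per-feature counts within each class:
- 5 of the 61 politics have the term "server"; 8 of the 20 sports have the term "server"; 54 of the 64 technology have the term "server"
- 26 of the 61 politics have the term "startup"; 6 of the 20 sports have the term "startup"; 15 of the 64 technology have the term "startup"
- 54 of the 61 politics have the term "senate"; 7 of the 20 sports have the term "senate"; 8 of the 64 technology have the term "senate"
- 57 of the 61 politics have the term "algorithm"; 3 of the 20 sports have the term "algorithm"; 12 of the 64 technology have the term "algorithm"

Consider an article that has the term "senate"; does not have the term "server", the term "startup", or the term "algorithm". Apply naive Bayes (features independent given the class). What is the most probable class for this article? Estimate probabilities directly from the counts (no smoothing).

politics: (61/145) × (56/61) × (35/61) × (54/61) × (4/61) ≈ 0.0128633
sports: (20/145) × (12/20) × (14/20) × (7/20) × (17/20) ≈ 0.0172345
technology: (64/145) × (10/64) × (49/64) × (8/64) × (52/64) ≈ 0.00536268
Highest score → sports.

sports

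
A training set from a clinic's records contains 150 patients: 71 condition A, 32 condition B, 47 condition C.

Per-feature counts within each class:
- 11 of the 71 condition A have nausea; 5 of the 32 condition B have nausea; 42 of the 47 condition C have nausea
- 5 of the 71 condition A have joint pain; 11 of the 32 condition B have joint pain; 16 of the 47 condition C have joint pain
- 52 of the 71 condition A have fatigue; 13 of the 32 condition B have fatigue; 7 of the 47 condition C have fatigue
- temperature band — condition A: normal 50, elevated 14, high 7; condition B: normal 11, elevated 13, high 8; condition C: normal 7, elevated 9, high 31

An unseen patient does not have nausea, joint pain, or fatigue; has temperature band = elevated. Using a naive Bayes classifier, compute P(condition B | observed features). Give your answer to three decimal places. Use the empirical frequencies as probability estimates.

0.551

condition A: (71/150) × (60/71) × (66/71) × (19/71) × (14/71) ≈ 0.0196205
condition B: (32/150) × (27/32) × (21/32) × (19/32) × (13/32) = 0.0284930419921875
condition C: (47/150) × (5/47) × (31/47) × (40/47) × (9/47) ≈ 0.00358302
P(condition B | x) = 0.0284930419921875 / 0.0516965619921875 ≈ 0.551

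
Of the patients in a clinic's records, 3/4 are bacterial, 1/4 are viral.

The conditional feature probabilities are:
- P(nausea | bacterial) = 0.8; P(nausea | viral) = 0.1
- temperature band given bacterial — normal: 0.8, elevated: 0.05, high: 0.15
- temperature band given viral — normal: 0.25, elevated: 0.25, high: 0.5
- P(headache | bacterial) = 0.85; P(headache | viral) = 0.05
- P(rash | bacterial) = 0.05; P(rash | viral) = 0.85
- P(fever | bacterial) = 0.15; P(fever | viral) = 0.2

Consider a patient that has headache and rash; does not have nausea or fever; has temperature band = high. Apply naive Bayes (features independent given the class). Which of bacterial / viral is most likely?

bacterial: 0.75 × (1−0.8) × 0.15 × 0.85 × 0.05 × (1−0.15) = 0.0008128125
viral: 0.25 × (1−0.1) × 0.5 × 0.05 × 0.85 × (1−0.2) = 0.003825
Highest score → viral.

viral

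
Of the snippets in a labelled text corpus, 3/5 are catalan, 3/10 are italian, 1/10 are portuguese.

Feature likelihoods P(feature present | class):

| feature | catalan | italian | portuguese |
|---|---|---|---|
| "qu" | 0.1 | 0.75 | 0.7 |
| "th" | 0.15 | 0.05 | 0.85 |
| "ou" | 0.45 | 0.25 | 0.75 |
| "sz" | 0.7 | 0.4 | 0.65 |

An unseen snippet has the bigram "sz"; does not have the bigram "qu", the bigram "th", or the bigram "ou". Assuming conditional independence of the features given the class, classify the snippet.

catalan

catalan: 0.6 × (1−0.1) × (1−0.15) × (1−0.45) × 0.7 = 0.176715
italian: 0.3 × (1−0.75) × (1−0.05) × (1−0.25) × 0.4 = 0.021375
portuguese: 0.1 × (1−0.7) × (1−0.85) × (1−0.75) × 0.65 = 0.00073125
Highest score → catalan.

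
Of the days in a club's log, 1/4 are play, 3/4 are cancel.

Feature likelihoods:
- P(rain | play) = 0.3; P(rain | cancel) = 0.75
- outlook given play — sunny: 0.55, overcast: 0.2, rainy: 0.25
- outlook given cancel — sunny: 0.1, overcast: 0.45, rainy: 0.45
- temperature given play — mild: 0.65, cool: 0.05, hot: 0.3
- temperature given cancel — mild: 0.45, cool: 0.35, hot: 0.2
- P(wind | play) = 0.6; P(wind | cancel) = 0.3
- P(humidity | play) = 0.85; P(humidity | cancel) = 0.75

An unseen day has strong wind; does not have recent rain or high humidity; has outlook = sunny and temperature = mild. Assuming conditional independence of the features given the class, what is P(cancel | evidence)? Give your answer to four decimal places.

0.1010

play: 0.25 × (1−0.3) × 0.55 × 0.65 × 0.6 × (1−0.85) = 0.005630625
cancel: 0.75 × (1−0.75) × 0.1 × 0.45 × 0.3 × (1−0.75) = 0.0006328125
P(cancel | x) = 0.0006328125 / 0.0062634375 ≈ 0.1010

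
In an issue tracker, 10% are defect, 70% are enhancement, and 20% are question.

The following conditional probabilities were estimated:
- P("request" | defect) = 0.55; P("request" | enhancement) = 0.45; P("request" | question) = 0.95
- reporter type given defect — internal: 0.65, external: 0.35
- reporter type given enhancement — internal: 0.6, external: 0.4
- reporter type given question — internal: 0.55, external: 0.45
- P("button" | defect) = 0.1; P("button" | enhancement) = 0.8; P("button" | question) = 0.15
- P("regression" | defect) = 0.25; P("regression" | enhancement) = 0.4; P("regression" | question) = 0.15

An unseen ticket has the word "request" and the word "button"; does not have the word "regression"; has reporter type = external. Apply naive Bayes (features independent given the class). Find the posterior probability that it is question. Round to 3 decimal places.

0.150

defect: 0.1 × 0.55 × 0.35 × 0.1 × (1−0.25) = 0.00144375
enhancement: 0.7 × 0.45 × 0.4 × 0.8 × (1−0.4) = 0.06048
question: 0.2 × 0.95 × 0.45 × 0.15 × (1−0.15) = 0.01090125
P(question | x) = 0.01090125 / 0.072825 ≈ 0.150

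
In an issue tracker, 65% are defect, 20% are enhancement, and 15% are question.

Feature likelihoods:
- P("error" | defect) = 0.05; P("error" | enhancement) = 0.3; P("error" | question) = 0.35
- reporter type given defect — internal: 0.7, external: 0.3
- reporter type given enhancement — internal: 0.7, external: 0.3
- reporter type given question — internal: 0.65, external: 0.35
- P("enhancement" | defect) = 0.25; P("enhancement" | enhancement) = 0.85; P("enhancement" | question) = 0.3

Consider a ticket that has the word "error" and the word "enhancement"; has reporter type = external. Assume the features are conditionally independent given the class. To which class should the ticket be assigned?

enhancement

defect: 0.65 × 0.05 × 0.3 × 0.25 = 0.0024375
enhancement: 0.2 × 0.3 × 0.3 × 0.85 = 0.0153
question: 0.15 × 0.35 × 0.35 × 0.3 = 0.0055125
Highest score → enhancement.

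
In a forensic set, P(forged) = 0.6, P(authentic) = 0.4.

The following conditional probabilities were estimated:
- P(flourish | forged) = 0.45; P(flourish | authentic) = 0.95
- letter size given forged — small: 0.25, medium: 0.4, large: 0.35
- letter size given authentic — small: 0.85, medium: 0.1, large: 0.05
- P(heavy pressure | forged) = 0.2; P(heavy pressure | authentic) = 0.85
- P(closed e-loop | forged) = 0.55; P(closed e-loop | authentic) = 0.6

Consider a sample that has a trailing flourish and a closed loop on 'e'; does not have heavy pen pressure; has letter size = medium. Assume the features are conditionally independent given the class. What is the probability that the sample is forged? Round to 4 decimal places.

0.9329

forged: 0.6 × 0.45 × 0.4 × (1−0.2) × 0.55 = 0.04752
authentic: 0.4 × 0.95 × 0.1 × (1−0.85) × 0.6 = 0.00342
P(forged | x) = 0.04752 / 0.05094 ≈ 0.9329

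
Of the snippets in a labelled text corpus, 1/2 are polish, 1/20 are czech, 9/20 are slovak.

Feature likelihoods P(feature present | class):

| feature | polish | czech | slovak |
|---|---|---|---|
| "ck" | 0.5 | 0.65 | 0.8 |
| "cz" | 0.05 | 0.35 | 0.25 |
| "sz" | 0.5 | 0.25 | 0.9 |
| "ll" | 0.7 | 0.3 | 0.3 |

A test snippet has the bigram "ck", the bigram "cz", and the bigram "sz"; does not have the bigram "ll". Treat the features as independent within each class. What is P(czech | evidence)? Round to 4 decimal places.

0.0329

polish: 0.5 × 0.5 × 0.05 × 0.5 × (1−0.7) = 0.001875
czech: 0.05 × 0.65 × 0.35 × 0.25 × (1−0.3) = 0.001990625
slovak: 0.45 × 0.8 × 0.25 × 0.9 × (1−0.3) = 0.0567
P(czech | x) = 0.001990625 / 0.060565625 ≈ 0.0329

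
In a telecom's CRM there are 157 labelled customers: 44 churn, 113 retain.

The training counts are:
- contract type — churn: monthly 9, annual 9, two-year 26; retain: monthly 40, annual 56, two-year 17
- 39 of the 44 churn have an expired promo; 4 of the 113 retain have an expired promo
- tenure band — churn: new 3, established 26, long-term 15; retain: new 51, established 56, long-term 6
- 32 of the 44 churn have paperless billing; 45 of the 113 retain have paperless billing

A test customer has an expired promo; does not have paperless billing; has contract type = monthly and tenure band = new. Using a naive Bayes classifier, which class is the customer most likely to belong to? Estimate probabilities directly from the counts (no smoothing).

retain

churn: (44/157) × (9/44) × (39/44) × (3/44) × (12/44) ≈ 0.000944826
retain: (113/157) × (40/113) × (4/113) × (51/113) × (68/113) ≈ 0.00244942
Highest score → retain.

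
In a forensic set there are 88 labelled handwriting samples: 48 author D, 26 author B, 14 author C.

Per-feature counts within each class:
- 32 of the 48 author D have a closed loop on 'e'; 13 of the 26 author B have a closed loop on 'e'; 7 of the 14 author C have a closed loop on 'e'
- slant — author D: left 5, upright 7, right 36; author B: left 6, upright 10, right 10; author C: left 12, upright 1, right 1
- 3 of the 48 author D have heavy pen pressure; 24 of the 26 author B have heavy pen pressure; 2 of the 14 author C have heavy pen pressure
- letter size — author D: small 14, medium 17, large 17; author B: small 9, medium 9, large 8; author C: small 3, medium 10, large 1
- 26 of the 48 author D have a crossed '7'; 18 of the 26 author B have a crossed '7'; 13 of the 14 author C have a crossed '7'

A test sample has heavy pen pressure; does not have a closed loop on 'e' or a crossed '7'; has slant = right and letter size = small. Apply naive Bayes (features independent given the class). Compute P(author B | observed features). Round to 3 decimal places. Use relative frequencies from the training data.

author D: (48/88) × (16/48) × (36/48) × (3/48) × (14/48) × (22/48) ≈ 0.00113932
author B: (26/88) × (13/26) × (10/26) × (24/26) × (9/26) × (8/26) ≈ 0.00558613
author C: (14/88) × (7/14) × (1/14) × (2/14) × (3/14) × (1/14) ≈ 0.0000124238
P(author B | x) = 0.00558613 / 0.0067378738 ≈ 0.829

0.829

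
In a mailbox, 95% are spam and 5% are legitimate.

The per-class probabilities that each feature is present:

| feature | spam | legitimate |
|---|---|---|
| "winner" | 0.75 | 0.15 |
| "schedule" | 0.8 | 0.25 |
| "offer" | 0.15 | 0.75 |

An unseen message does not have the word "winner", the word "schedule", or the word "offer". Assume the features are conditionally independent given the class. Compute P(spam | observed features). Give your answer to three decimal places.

spam: 0.95 × (1−0.75) × (1−0.8) × (1−0.15) = 0.040375
legitimate: 0.05 × (1−0.15) × (1−0.25) × (1−0.75) = 0.00796875
P(spam | x) = 0.040375 / 0.04834375 ≈ 0.835

0.835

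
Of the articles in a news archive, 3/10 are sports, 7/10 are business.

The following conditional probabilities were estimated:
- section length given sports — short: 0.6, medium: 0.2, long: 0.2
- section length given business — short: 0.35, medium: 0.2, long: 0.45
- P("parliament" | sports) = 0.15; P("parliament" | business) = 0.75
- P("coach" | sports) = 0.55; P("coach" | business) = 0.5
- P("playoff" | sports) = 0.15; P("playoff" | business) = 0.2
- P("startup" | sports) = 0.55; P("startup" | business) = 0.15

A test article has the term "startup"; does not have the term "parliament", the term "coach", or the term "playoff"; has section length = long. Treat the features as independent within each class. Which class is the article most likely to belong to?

sports

sports: 0.3 × 0.2 × (1−0.15) × (1−0.55) × (1−0.15) × 0.55 = 0.010729125
business: 0.7 × 0.45 × (1−0.75) × (1−0.5) × (1−0.2) × 0.15 = 0.004725
Highest score → sports.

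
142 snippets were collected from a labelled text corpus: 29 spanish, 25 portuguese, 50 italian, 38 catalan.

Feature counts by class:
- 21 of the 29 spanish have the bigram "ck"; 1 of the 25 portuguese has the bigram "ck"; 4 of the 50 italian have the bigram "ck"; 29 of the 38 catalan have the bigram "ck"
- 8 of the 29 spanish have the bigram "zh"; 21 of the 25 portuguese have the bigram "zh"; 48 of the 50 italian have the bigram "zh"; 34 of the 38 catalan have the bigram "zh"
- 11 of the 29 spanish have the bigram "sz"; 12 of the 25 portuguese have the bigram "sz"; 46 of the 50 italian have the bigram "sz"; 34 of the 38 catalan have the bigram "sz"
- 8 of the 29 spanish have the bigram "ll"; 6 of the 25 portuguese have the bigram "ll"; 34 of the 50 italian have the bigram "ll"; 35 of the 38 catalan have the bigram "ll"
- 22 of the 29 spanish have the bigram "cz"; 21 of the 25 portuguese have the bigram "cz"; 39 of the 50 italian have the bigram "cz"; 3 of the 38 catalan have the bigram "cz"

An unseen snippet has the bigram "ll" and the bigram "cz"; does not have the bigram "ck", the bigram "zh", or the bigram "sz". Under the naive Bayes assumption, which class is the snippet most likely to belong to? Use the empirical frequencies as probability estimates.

spanish: (29/142) × (8/29) × (21/29) × (18/29) × (8/29) × (22/29) ≈ 0.00529925
portuguese: (25/142) × (24/25) × (4/25) × (13/25) × (6/25) × (21/25) ≈ 0.00283489
italian: (50/142) × (46/50) × (2/50) × (4/50) × (34/50) × (39/50) ≈ 0.000549823
catalan: (38/142) × (9/38) × (4/38) × (4/38) × (35/38) × (3/38) ≈ 0.0000510657
Highest score → spanish.

spanish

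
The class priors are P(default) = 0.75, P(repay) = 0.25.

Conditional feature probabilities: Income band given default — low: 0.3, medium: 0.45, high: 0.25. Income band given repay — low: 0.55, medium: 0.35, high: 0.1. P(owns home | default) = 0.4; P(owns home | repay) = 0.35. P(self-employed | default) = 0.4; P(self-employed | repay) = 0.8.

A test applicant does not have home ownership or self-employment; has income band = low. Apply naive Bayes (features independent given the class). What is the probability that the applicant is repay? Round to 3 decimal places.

default: 0.75 × 0.3 × (1−0.4) × (1−0.4) = 0.081
repay: 0.25 × 0.55 × (1−0.35) × (1−0.8) = 0.017875
P(repay | x) = 0.017875 / 0.098875 ≈ 0.181

0.181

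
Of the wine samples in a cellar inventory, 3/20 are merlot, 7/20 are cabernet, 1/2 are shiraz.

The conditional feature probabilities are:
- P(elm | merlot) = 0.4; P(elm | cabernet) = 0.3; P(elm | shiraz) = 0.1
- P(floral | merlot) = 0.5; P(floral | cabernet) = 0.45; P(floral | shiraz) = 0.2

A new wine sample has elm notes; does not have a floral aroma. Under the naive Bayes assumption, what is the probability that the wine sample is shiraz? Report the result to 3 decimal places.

merlot: 0.15 × 0.4 × (1−0.5) = 0.03
cabernet: 0.35 × 0.3 × (1−0.45) = 0.05775
shiraz: 0.5 × 0.1 × (1−0.2) = 0.04
P(shiraz | x) = 0.04 / 0.12775 ≈ 0.313

0.313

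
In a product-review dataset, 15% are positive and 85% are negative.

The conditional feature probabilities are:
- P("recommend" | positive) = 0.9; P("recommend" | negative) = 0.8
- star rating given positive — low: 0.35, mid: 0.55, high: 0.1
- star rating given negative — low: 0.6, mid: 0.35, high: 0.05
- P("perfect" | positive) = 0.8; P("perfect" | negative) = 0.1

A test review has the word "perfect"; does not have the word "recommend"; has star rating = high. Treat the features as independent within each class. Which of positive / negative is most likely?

positive: 0.15 × (1−0.9) × 0.1 × 0.8 = 0.0012
negative: 0.85 × (1−0.8) × 0.05 × 0.1 = 0.00085
Highest score → positive.

positive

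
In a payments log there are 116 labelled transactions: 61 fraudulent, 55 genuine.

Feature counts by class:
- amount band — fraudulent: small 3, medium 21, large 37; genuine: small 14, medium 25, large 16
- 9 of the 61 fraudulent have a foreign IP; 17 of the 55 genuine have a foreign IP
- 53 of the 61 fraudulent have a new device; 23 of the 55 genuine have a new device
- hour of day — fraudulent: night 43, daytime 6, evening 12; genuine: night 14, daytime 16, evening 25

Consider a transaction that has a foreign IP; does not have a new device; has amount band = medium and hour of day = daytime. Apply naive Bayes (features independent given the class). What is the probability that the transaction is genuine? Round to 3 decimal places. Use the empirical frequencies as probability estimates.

fraudulent: (61/116) × (21/61) × (9/61) × (8/61) × (6/61) ≈ 0.000344553
genuine: (55/116) × (25/55) × (17/55) × (32/55) × (16/55) ≈ 0.0112749
P(genuine | x) = 0.0112749 / 0.011619453 ≈ 0.970

0.970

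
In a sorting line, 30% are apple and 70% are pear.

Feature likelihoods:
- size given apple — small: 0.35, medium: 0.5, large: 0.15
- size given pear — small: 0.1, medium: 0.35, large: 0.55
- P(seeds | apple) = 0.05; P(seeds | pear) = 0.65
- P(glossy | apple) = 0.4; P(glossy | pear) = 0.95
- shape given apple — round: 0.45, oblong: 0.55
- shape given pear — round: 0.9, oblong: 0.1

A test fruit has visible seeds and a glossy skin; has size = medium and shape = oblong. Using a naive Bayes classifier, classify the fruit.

apple: 0.3 × 0.5 × 0.05 × 0.4 × 0.55 = 0.00165
pear: 0.7 × 0.35 × 0.65 × 0.95 × 0.1 = 0.01512875
Highest score → pear.

pear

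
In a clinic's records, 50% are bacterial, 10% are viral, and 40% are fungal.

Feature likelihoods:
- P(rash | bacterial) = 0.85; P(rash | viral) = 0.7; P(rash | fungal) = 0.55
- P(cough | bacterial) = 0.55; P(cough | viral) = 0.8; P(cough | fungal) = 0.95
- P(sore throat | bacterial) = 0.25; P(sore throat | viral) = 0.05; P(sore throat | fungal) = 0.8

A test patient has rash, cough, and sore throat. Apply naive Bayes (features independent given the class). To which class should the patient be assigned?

bacterial: 0.5 × 0.85 × 0.55 × 0.25 = 0.0584375
viral: 0.1 × 0.7 × 0.8 × 0.05 = 0.0028
fungal: 0.4 × 0.55 × 0.95 × 0.8 = 0.1672
Highest score → fungal.

fungal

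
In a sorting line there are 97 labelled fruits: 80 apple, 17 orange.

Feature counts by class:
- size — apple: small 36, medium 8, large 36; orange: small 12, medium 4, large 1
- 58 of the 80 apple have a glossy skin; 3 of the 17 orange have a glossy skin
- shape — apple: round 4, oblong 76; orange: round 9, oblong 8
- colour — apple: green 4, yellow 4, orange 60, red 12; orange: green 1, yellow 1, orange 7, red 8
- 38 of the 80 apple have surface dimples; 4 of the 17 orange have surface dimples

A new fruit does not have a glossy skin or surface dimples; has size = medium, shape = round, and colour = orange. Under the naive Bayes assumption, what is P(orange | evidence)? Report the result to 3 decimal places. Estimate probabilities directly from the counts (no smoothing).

apple: (80/97) × (8/80) × (22/80) × (4/80) × (60/80) × (42/80) ≈ 0.000446521
orange: (17/97) × (4/17) × (14/17) × (9/17) × (7/17) × (13/17) ≈ 0.00566115
P(orange | x) = 0.00566115 / 0.006107671 ≈ 0.927

0.927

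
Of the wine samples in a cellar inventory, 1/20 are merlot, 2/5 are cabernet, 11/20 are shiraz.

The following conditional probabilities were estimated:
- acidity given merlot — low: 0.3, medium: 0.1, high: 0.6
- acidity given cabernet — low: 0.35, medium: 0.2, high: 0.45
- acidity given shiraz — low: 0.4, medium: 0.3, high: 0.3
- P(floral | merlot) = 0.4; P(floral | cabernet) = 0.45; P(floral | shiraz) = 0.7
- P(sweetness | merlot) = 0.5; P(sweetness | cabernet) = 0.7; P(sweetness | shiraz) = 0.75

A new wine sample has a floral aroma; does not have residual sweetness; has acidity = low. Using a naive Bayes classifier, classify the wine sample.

shiraz

merlot: 0.05 × 0.3 × 0.4 × (1−0.5) = 0.003
cabernet: 0.4 × 0.35 × 0.45 × (1−0.7) = 0.0189
shiraz: 0.55 × 0.4 × 0.7 × (1−0.75) = 0.0385
Highest score → shiraz.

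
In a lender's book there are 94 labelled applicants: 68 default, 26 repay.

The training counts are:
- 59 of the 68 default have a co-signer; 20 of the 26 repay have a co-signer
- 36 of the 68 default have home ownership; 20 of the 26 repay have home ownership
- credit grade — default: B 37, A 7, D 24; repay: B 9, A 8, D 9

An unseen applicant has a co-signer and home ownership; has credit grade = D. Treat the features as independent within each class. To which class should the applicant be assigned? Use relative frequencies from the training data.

default

default: (68/94) × (59/68) × (36/68) × (24/68) ≈ 0.117279
repay: (26/94) × (20/26) × (20/26) × (9/26) ≈ 0.0566537
Highest score → default.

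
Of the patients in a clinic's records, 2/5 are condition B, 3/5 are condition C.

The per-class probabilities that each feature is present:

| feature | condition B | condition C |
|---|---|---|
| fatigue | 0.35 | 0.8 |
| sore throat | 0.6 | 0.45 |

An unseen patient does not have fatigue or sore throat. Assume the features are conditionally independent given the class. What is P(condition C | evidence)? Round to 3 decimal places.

0.388

condition B: 0.4 × (1−0.35) × (1−0.6) = 0.104
condition C: 0.6 × (1−0.8) × (1−0.45) = 0.066
P(condition C | x) = 0.066 / 0.17 ≈ 0.388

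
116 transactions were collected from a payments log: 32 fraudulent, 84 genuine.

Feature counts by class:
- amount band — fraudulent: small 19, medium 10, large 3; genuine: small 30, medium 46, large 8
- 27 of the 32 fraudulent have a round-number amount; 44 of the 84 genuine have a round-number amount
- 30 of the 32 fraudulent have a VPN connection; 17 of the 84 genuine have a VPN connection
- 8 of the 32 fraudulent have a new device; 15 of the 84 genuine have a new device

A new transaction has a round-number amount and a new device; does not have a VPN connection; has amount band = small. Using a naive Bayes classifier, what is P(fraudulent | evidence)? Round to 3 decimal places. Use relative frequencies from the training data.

fraudulent: (32/116) × (19/32) × (27/32) × (2/32) × (8/32) ≈ 0.00215938
genuine: (84/116) × (30/84) × (44/84) × (67/84) × (15/84) ≈ 0.019295
P(fraudulent | x) = 0.00215938 / 0.02145438 ≈ 0.101

0.101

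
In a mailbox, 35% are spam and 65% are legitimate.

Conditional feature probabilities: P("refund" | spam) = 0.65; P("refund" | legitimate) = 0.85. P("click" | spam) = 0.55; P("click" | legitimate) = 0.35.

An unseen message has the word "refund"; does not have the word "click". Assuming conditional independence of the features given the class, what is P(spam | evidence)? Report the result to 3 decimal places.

0.222

spam: 0.35 × 0.65 × (1−0.55) = 0.102375
legitimate: 0.65 × 0.85 × (1−0.35) = 0.359125
P(spam | x) = 0.102375 / 0.4615 ≈ 0.222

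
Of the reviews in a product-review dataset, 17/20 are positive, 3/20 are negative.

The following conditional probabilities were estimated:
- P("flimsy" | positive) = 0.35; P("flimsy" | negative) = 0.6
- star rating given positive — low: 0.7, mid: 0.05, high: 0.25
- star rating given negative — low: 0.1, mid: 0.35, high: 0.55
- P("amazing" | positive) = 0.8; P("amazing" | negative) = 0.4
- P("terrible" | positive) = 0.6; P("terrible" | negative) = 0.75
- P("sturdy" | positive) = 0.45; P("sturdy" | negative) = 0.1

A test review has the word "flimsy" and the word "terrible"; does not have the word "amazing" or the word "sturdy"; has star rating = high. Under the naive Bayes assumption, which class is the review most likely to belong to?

positive: 0.85 × 0.35 × 0.25 × (1−0.8) × 0.6 × (1−0.45) = 0.00490875
negative: 0.15 × 0.6 × 0.55 × (1−0.4) × 0.75 × (1−0.1) = 0.0200475
Highest score → negative.

negative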